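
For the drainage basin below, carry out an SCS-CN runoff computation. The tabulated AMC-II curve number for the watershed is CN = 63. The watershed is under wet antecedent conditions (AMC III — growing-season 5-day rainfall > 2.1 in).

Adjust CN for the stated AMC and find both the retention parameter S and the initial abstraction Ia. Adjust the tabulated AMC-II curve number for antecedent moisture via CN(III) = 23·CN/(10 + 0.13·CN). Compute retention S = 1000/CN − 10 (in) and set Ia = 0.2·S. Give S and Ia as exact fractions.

Adjust CN=63 to AMC III: 23·63/(10 + 0.13·63) → 1449 ÷ (1819/100) = 144900/1819 ≈ 79.659
Retention S: 1000/CN − 10 with CN=79.659 → S = 3700/1449 ≈ 2.553 in
Initial abstraction Ia = S/5 = (3700/1449)/5 = 740/1449 ≈ 0.511 in

S = 3700/1449 in ≈ 2.553 in; Ia = 740/1449 in ≈ 0.511 in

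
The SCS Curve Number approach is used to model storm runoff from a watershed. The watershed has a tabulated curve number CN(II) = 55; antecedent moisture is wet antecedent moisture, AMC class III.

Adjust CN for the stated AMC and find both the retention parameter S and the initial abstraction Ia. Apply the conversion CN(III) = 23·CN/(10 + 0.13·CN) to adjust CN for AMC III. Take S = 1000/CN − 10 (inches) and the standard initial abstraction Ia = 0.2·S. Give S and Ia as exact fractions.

S = 900/253 in ≈ 3.557 in; Ia = 180/253 in ≈ 0.711 in

Adjust CN=55 to AMC III: 23·55/(10 + 0.13·55) → 1265 ÷ (343/20) = 25300/343 ≈ 73.761
Max retention: S = 1000/(25300/343) − 10 = 900/253 in (≈ 3.557 in)
Initial abstraction Ia = S/5 = (900/253)/5 = 180/253 ≈ 0.711 in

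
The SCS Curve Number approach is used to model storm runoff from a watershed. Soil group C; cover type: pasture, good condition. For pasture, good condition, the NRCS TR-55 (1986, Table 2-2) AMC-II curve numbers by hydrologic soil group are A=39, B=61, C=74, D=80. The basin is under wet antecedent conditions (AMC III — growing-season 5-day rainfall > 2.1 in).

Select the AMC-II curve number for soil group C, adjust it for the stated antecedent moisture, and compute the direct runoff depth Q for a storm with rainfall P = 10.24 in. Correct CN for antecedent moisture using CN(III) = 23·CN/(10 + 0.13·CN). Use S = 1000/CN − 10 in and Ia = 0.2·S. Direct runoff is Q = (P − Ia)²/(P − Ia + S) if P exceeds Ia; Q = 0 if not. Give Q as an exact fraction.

NRCS table: pasture, good condition, soil group C → CN(II) = 74
Wet (AMC III): CN(III) = 23·74/(10 + 0.13·74) = 1702/(981/50) = 85100/981 ≈ 86.748
S = 1000/(85100/981) − 10 = 1300/851 in ≈ 1.528 in
Ia = 0.2S: 0.2·1.528 = 0.306 in (exactly 260/851)
Excess rainfall: 10.240 − 0.306 = 9.934 in; P > Ia so Q > 0
Q: (211356/21275)² ÷ (243856/21275) = 2791959921/324252275 in (≈ 8.610 in)

Q = 2791959921/324252275 in ≈ 8.610 in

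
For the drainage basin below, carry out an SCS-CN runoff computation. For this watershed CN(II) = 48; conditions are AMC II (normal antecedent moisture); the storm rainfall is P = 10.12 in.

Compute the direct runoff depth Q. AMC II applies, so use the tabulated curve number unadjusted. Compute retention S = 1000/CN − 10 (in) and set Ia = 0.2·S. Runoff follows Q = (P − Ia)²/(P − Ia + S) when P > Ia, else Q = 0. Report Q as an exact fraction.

AMC II — tabulated CN = 48 applies directly.
Retention S: 1000/CN − 10 with CN=48.000 → S = 65/6 ≈ 10.833 in
Ia = 0.2S: 0.2·10.833 = 2.167 in (exactly 13/6)
P − Ia = 10.120 − 2.167 = 1193/150 ≈ 7.953 in (> 0, runoff occurs)
Runoff Q = (P−Ia)²/(P−Ia+S) = (7.953)²/(7.953+10.833) = 1423249/422700 ≈ 3.367 in

Q = 1423249/422700 in ≈ 3.367 in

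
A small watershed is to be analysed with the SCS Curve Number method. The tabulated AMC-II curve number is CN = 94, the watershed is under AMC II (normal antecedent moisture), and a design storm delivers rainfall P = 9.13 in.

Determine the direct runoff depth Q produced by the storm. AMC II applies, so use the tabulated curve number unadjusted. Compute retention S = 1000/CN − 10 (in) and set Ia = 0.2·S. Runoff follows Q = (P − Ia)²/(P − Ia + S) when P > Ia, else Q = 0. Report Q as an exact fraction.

Q = 1790220721/212961700 in ≈ 8.406 in

CN(II) = 94; AMC II needs no correction.
Retention S: 1000/CN − 10 with CN=94.000 → S = 30/47 ≈ 0.638 in
Ia = 0.2S: 0.2·0.638 = 0.128 in (exactly 6/47)
Since P=9.130 > Ia=0.128: effective rainfall P−Ia = 42311/4700 in
Runoff Q = (P−Ia)²/(P−Ia+S) = (9.002)²/(9.002+0.638) = 1790220721/212961700 ≈ 8.406 in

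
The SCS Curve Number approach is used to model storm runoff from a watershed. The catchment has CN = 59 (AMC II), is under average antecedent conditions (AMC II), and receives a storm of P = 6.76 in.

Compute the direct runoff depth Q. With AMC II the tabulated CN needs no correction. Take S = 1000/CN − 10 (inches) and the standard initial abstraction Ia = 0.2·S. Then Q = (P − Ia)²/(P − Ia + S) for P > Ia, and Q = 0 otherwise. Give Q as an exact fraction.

AMC II — tabulated CN = 59 applies directly.
S = 1000/59 − 10 = 410/59 in ≈ 6.949 in
Ia = 0.2S: 0.2·6.949 = 1.390 in (exactly 82/59)
Since P=6.760 > Ia=1.390: effective rainfall P−Ia = 7921/1475 in
Runoff Q = (P−Ia)²/(P−Ia+S) = (5.370)²/(5.370+6.949) = 62742241/26802225 ≈ 2.341 in

Q = 62742241/26802225 in ≈ 2.341 in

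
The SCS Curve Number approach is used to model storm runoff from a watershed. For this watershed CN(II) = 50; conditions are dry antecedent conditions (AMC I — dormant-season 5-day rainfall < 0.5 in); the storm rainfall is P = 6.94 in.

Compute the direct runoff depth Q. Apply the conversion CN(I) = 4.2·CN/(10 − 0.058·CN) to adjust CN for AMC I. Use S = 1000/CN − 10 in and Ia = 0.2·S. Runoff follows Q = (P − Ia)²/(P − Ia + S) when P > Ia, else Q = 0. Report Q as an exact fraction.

Q = 5230369/28651350 in ≈ 0.183 in

Dry (AMC I): CN(I) = 4.2·50/(10 − 0.058·50) = 210/(71/10) = 2100/71 ≈ 29.577
Max retention: S = 1000/(2100/71) − 10 = 500/21 in (≈ 23.810 in)
Ia = 0.2·(500/21) = 100/21 in ≈ 4.762 in
Excess rainfall: 6.940 − 4.762 = 2.178 in; P > Ia so Q > 0
Q: (2287/1050)² ÷ (27287/1050) = 5230369/28651350 in (≈ 0.183 in)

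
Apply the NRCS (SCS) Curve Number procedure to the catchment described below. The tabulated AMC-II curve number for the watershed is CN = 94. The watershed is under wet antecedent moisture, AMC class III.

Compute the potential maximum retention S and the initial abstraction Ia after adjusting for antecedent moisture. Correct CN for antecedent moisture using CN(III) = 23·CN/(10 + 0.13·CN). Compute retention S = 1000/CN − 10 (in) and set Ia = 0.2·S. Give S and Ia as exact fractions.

S = 300/1081 in ≈ 0.278 in; Ia = 60/1081 in ≈ 0.056 in

Adjust CN=94 to AMC III: 23·94/(10 + 0.13·94) → 2162 ÷ (1111/50) = 108100/1111 ≈ 97.300
Retention S: 1000/CN − 10 with CN=97.300 → S = 300/1081 ≈ 0.278 in
Initial abstraction Ia = S/5 = (300/1081)/5 = 60/1081 ≈ 0.056 in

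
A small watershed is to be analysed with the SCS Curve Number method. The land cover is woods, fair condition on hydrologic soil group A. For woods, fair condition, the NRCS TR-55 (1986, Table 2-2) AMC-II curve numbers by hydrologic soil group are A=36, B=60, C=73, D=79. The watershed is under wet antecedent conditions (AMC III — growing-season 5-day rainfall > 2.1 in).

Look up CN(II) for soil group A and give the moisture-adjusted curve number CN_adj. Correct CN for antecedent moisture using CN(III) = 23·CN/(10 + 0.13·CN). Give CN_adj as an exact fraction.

NRCS table: woods, fair condition, soil group A → CN(II) = 36
Adjust CN=36 to AMC III: 23·36/(10 + 0.13·36) → 828 ÷ (367/25) = 20700/367 ≈ 56.403

CN_adj = 20700/367 ≈ 56.403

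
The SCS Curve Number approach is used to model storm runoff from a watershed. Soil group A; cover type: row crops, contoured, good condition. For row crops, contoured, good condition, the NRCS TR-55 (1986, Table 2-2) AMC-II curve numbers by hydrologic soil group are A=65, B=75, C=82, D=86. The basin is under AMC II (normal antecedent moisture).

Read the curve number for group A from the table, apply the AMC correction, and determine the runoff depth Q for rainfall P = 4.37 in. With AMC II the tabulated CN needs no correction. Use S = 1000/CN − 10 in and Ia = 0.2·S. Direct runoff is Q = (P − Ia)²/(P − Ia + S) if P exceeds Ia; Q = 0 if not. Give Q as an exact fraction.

NRCS table: row crops, contoured, good condition, soil group A → CN(II) = 65
AMC II — tabulated CN = 65 applies directly.
S = 1000/65 − 10 = 70/13 in ≈ 5.385 in
Ia = 0.2·(70/13) = 14/13 in ≈ 1.077 in
Excess rainfall: 4.370 − 1.077 = 3.293 in; P > Ia so Q > 0
Q = (4281/1300)²/((4281/1300) + 70/13) = (18326961/1690000)/(11281/1300) = 18326961/14665300 in ≈ 1.250 in

Q = 18326961/14665300 in ≈ 1.250 in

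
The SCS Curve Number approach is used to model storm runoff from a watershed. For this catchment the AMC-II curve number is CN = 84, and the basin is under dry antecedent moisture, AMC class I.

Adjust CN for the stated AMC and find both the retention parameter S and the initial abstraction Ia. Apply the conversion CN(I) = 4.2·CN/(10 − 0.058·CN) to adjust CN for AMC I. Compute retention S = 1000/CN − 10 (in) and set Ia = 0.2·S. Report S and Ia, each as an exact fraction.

Dry (AMC I): CN(I) = 4.2·84/(10 − 0.058·84) = (1764/5)/(641/125) = 44100/641 ≈ 68.799
Max retention: S = 1000/(44100/641) − 10 = 2000/441 in (≈ 4.535 in)
Ia = 0.2·(2000/441) = 400/441 in ≈ 0.907 in

S = 2000/441 in ≈ 4.535 in; Ia = 400/441 in ≈ 0.907 in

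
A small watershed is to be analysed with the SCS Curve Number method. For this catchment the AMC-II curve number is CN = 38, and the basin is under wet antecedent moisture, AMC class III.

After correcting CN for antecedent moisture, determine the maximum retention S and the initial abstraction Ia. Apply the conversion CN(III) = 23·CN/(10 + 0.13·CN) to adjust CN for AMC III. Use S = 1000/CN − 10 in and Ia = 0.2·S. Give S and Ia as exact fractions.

S = 3100/437 in ≈ 7.094 in; Ia = 620/437 in ≈ 1.419 in

Wet (AMC III): CN(III) = 23·38/(10 + 0.13·38) = 874/(747/50) = 43700/747 ≈ 58.501
S = 1000/(43700/747) − 10 = 3100/437 in ≈ 7.094 in
Ia = 0.2S: 0.2·7.094 = 1.419 in (exactly 620/437)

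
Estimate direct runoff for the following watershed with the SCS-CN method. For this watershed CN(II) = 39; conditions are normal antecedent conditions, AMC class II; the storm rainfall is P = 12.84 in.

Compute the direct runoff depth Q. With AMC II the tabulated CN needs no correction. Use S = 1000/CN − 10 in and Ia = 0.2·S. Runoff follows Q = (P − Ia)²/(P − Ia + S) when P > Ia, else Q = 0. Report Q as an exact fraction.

Q = 89661961/24101025 in ≈ 3.720 in

AMC II — tabulated CN = 39 applies directly.
Retention S: 1000/CN − 10 with CN=39.000 → S = 610/39 ≈ 15.641 in
Ia = 0.2S: 0.2·15.641 = 3.128 in (exactly 122/39)
Excess rainfall: 12.840 − 3.128 = 9.712 in; P > Ia so Q > 0
Runoff Q = (P−Ia)²/(P−Ia+S) = (9.712)²/(9.712+15.641) = 89661961/24101025 ≈ 3.720 in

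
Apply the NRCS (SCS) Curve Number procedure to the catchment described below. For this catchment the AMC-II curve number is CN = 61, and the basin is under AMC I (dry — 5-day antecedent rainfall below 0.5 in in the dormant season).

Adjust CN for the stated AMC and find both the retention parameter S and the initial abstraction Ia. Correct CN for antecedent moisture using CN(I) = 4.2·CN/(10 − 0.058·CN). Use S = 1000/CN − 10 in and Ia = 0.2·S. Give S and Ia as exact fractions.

S = 6500/427 in ≈ 15.222 in; Ia = 1300/427 in ≈ 3.044 in

Dry (AMC I): CN(I) = 4.2·61/(10 − 0.058·61) = (1281/5)/(3231/500) = 42700/1077 ≈ 39.647
Retention S: 1000/CN − 10 with CN=39.647 → S = 6500/427 ≈ 15.222 in
Initial abstraction Ia = S/5 = (6500/427)/5 = 1300/427 ≈ 3.044 in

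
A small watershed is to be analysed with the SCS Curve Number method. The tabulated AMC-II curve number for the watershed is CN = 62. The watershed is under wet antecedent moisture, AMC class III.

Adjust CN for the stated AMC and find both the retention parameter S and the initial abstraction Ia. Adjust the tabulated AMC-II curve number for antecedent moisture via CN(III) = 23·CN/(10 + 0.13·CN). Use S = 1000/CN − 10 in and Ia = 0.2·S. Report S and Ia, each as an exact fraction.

S = 1900/713 in ≈ 2.665 in; Ia = 380/713 in ≈ 0.533 in

CN(III) from CN(II)=62: (23·62)/(10 + 0.13·62) = 71300/903 ≈ 78.959
Retention S: 1000/CN − 10 with CN=78.959 → S = 1900/713 ≈ 2.665 in
Ia = 0.2·(1900/713) = 380/713 in ≈ 0.533 in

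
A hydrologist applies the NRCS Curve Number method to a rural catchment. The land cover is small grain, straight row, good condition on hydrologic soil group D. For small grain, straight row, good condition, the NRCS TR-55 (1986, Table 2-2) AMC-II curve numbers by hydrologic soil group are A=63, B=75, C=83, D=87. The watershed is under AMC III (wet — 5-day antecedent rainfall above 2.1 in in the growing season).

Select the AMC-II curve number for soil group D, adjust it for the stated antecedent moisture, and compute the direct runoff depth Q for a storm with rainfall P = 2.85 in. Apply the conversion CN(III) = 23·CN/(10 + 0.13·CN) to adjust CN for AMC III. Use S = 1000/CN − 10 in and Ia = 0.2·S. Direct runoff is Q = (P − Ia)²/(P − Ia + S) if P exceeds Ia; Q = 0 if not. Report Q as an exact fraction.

NRCS table: small grain, straight row, good condition, soil group D → CN(II) = 87
Wet (AMC III): CN(III) = 23·87/(10 + 0.13·87) = 2001/(2131/100) = 200100/2131 ≈ 93.900
Retention S: 1000/CN − 10 with CN=93.900 → S = 1300/2001 ≈ 0.650 in
Initial abstraction Ia = S/5 = (1300/2001)/5 = 260/2001 ≈ 0.130 in
Excess rainfall: 2.850 − 0.130 = 2.720 in; P > Ia so Q > 0
Q = (108857/40020)²/((108857/40020) + 1300/2001) = (11849846449/1601600400)/(134857/40020) = 11849846449/5396977140 in ≈ 2.196 in

Q = 11849846449/5396977140 in ≈ 2.196 in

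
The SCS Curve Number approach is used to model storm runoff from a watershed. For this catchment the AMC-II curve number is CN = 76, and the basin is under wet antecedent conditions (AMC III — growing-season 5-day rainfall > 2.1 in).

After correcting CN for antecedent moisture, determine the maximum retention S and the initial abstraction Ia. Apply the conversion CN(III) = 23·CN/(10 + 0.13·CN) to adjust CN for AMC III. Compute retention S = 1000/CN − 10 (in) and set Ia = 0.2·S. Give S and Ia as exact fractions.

S = 600/437 in ≈ 1.373 in; Ia = 120/437 in ≈ 0.275 in

Adjust CN=76 to AMC III: 23·76/(10 + 0.13·76) → 1748 ÷ (497/25) = 43700/497 ≈ 87.928
S = 1000/(43700/497) − 10 = 600/437 in ≈ 1.373 in
Initial abstraction Ia = S/5 = (600/437)/5 = 120/437 ≈ 0.275 in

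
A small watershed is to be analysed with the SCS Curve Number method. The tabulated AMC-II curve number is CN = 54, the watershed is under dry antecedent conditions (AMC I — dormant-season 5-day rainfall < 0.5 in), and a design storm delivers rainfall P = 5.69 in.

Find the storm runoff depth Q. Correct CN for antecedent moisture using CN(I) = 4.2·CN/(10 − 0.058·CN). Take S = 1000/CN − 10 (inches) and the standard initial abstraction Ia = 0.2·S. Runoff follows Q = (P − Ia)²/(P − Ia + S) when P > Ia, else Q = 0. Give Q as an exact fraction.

Adjust CN=54 to AMC I: 4.2·54/(10 − 0.058·54) → (1134/5) ÷ (1717/250) = 56700/1717 ≈ 33.023
Retention S: 1000/CN − 10 with CN=33.023 → S = 11500/567 ≈ 20.282 in
Initial abstraction Ia = S/5 = (11500/567)/5 = 2300/567 ≈ 4.056 in
P − Ia = 5.690 − 4.056 = 92623/56700 ≈ 1.634 in (> 0, runoff occurs)
Q: (92623/56700)² ÷ (1242623/56700) = 8579020129/70456724100 in (≈ 0.122 in)

Q = 8579020129/70456724100 in ≈ 0.122 in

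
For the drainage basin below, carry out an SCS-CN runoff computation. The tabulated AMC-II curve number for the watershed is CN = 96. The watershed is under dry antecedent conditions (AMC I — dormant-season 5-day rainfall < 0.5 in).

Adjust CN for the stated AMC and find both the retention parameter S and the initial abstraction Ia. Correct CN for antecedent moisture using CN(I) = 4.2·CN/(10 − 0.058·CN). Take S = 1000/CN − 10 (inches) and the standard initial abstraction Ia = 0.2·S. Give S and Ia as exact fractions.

S = 125/126 in ≈ 0.992 in; Ia = 25/126 in ≈ 0.198 in

CN(I) from CN(II)=96: (4.2·96)/(10 − 0.058·96) = 25200/277 ≈ 90.975
S = 1000/(25200/277) − 10 = 125/126 in ≈ 0.992 in
Ia = 0.2·(125/126) = 25/126 in ≈ 0.198 in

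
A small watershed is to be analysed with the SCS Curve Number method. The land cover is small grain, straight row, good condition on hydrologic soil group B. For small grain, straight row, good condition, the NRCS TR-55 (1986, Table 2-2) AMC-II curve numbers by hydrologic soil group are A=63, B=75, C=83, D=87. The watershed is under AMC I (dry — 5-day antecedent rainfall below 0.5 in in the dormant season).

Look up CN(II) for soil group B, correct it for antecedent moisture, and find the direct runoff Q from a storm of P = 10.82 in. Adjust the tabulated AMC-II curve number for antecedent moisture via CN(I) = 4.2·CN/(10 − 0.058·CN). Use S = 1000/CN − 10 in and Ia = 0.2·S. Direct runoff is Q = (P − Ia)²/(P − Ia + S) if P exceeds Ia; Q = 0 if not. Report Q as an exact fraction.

NRCS table: small grain, straight row, good condition, soil group B → CN(II) = 75
Adjust CN=75 to AMC I: 4.2·75/(10 − 0.058·75) → 315 ÷ (113/20) = 6300/113 ≈ 55.752
Max retention: S = 1000/(6300/113) − 10 = 500/63 in (≈ 7.937 in)
Ia = 0.2S: 0.2·7.937 = 1.587 in (exactly 100/63)
Since P=10.820 > Ia=1.587: effective rainfall P−Ia = 29083/3150 in
Runoff Q = (P−Ia)²/(P−Ia+S) = (9.233)²/(9.233+7.937) = 845820889/170361450 ≈ 4.965 in

Q = 845820889/170361450 in ≈ 4.965 in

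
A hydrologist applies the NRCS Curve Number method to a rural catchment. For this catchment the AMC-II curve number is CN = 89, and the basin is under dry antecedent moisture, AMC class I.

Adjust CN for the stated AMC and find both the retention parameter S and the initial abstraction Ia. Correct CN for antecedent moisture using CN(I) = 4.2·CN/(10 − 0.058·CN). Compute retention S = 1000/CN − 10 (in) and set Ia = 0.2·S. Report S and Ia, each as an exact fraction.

Dry (AMC I): CN(I) = 4.2·89/(10 − 0.058·89) = (1869/5)/(2419/500) = 186900/2419 ≈ 77.263
S = 1000/(186900/2419) − 10 = 5500/1869 in ≈ 2.943 in
Initial abstraction Ia = S/5 = (5500/1869)/5 = 1100/1869 ≈ 0.589 in

S = 5500/1869 in ≈ 2.943 in; Ia = 1100/1869 in ≈ 0.589 in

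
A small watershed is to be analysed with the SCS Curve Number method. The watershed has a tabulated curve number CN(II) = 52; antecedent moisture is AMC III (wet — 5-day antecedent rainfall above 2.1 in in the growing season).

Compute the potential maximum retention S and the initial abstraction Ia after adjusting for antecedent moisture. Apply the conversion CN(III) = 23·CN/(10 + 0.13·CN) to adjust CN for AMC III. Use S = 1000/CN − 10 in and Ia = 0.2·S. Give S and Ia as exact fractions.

Adjust CN=52 to AMC III: 23·52/(10 + 0.13·52) → 1196 ÷ (419/25) = 29900/419 ≈ 71.360
Retention S: 1000/CN − 10 with CN=71.360 → S = 1200/299 ≈ 4.013 in
Ia = 0.2·(1200/299) = 240/299 in ≈ 0.803 in

S = 1200/299 in ≈ 4.013 in; Ia = 240/299 in ≈ 0.803 in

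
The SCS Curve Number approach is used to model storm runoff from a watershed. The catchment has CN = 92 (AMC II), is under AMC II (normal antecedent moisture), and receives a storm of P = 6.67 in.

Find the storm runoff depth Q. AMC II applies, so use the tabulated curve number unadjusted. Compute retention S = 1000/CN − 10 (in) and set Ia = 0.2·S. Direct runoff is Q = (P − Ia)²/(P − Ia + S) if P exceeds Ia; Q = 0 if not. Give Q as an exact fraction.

Q = 223233481/38964300 in ≈ 5.729 in

Average conditions: CN = 92 (no AMC adjustment).
S = 1000/92 − 10 = 20/23 in ≈ 0.870 in
Ia = 0.2·(20/23) = 4/23 in ≈ 0.174 in
Since P=6.670 > Ia=0.174: effective rainfall P−Ia = 14941/2300 in
Q: (14941/2300)² ÷ (16941/2300) = 223233481/38964300 in (≈ 5.729 in)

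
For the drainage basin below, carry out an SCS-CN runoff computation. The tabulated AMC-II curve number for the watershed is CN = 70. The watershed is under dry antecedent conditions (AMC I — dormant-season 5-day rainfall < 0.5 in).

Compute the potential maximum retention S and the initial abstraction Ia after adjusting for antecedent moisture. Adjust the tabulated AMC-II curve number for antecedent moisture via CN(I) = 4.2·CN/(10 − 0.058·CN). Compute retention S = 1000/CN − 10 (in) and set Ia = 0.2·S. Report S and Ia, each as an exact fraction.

Dry (AMC I): CN(I) = 4.2·70/(10 − 0.058·70) = 294/(297/50) = 4900/99 ≈ 49.495
Retention S: 1000/CN − 10 with CN=49.495 → S = 500/49 ≈ 10.204 in
Ia = 0.2S: 0.2·10.204 = 2.041 in (exactly 100/49)

S = 500/49 in ≈ 10.204 in; Ia = 100/49 in ≈ 2.041 in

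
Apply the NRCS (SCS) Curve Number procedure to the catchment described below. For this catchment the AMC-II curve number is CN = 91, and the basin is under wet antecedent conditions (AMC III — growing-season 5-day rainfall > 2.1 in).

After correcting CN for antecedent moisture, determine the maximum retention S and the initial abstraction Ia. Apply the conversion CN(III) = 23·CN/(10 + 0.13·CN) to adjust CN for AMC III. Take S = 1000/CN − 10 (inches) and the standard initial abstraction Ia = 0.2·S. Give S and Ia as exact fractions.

S = 900/2093 in ≈ 0.430 in; Ia = 180/2093 in ≈ 0.086 in

CN(III) from CN(II)=91: (23·91)/(10 + 0.13·91) = 209300/2183 ≈ 95.877
Retention S: 1000/CN − 10 with CN=95.877 → S = 900/2093 ≈ 0.430 in
Ia = 0.2·(900/2093) = 180/2093 in ≈ 0.086 in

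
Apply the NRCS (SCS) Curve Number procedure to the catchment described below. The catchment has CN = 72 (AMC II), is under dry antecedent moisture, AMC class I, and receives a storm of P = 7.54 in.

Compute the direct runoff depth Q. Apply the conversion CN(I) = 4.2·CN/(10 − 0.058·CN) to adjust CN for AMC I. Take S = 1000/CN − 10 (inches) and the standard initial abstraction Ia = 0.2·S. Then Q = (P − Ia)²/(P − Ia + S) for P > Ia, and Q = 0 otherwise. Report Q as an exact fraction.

Q = 58967041/27241650 in ≈ 2.165 in

Adjust CN=72 to AMC I: 4.2·72/(10 − 0.058·72) → (1512/5) ÷ (728/125) = 675/13 ≈ 51.923
Max retention: S = 1000/(675/13) − 10 = 250/27 in (≈ 9.259 in)
Ia = 0.2·(250/27) = 50/27 in ≈ 1.852 in
Since P=7.540 > Ia=1.852: effective rainfall P−Ia = 7679/1350 in
Q: (7679/1350)² ÷ (20179/1350) = 58967041/27241650 in (≈ 2.165 in)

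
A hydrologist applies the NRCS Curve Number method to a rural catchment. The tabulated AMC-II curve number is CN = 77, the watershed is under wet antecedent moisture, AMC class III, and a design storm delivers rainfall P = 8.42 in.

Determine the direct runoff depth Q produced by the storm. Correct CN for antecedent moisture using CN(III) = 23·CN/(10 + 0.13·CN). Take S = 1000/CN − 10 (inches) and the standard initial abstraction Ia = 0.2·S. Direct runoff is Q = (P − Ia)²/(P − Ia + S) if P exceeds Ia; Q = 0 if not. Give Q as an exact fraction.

Wet (AMC III): CN(III) = 23·77/(10 + 0.13·77) = 1771/(2001/100) = 7700/87 ≈ 88.506
Retention S: 1000/CN − 10 with CN=88.506 → S = 100/77 ≈ 1.299 in
Initial abstraction Ia = S/5 = (100/77)/5 = 20/77 ≈ 0.260 in
P − Ia = 8.420 − 0.260 = 31417/3850 ≈ 8.160 in (> 0, runoff occurs)
Q = (31417/3850)²/((31417/3850) + 100/77) = (987027889/14822500)/(36417/3850) = 987027889/140205450 in ≈ 7.040 in

Q = 987027889/140205450 in ≈ 7.040 in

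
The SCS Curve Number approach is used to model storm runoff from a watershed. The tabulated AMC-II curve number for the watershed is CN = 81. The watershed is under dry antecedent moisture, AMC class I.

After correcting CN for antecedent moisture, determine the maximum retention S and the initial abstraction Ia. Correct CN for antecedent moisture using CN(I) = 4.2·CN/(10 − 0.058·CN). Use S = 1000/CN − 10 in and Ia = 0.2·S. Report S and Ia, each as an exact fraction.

Dry (AMC I): CN(I) = 4.2·81/(10 − 0.058·81) = (1701/5)/(2651/500) = 170100/2651 ≈ 64.164
Max retention: S = 1000/(170100/2651) − 10 = 9500/1701 in (≈ 5.585 in)
Ia = 0.2S: 0.2·5.585 = 1.117 in (exactly 1900/1701)

S = 9500/1701 in ≈ 5.585 in; Ia = 1900/1701 in ≈ 1.117 in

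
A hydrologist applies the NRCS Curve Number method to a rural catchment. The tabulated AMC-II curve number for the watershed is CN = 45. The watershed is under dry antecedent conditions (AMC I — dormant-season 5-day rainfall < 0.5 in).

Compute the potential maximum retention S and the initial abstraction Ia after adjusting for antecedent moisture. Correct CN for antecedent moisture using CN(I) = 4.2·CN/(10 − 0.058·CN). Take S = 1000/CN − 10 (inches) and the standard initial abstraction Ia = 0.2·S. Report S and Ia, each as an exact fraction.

CN(I) from CN(II)=45: (4.2·45)/(10 − 0.058·45) = 18900/739 ≈ 25.575
Retention S: 1000/CN − 10 with CN=25.575 → S = 5500/189 ≈ 29.101 in
Ia = 0.2S: 0.2·29.101 = 5.820 in (exactly 1100/189)

S = 5500/189 in ≈ 29.101 in; Ia = 1100/189 in ≈ 5.820 in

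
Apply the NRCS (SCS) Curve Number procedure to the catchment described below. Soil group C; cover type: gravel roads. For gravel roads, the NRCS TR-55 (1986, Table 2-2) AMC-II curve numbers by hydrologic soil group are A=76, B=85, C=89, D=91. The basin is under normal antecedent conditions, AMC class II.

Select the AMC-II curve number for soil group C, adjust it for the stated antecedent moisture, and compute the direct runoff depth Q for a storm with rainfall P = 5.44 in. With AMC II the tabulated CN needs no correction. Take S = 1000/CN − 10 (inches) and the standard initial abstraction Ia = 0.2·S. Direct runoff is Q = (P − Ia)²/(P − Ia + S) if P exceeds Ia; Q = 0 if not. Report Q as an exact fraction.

Q = 33373729/7956600 in ≈ 4.194 in

NRCS table: gravel roads, soil group C → CN(II) = 89
Average conditions: CN = 89 (no AMC adjustment).
Retention S: 1000/CN − 10 with CN=89.000 → S = 110/89 ≈ 1.236 in
Ia = 0.2S: 0.2·1.236 = 0.247 in (exactly 22/89)
Since P=5.440 > Ia=0.247: effective rainfall P−Ia = 11554/2225 in
Q = (11554/2225)²/((11554/2225) + 110/89) = (133494916/4950625)/(14304/2225) = 33373729/7956600 in ≈ 4.194 in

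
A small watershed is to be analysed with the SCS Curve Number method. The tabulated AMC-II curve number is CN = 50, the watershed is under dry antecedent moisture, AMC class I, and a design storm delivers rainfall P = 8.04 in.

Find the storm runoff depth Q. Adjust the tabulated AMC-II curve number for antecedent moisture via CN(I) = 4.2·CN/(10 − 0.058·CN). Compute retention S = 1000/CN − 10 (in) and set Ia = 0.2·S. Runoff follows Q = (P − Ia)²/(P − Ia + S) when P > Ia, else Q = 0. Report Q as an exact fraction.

Q = 2961841/7466025 in ≈ 0.397 in

CN(I) from CN(II)=50: (4.2·50)/(10 − 0.058·50) = 2100/71 ≈ 29.577
Max retention: S = 1000/(2100/71) − 10 = 500/21 in (≈ 23.810 in)
Initial abstraction Ia = S/5 = (500/21)/5 = 100/21 ≈ 4.762 in
Since P=8.040 > Ia=4.762: effective rainfall P−Ia = 1721/525 in
Q = (1721/525)²/((1721/525) + 500/21) = (2961841/275625)/(14221/525) = 2961841/7466025 in ≈ 0.397 in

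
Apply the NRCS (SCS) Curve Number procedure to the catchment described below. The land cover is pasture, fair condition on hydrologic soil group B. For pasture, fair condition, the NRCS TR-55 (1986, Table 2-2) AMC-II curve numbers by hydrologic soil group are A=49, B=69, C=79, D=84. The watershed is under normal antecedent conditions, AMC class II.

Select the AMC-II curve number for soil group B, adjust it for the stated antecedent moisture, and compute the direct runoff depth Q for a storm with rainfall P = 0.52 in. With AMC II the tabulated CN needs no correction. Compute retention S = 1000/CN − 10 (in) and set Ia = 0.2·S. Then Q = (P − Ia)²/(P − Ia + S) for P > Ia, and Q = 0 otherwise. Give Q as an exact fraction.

Q = 0 in ≈ 0.000 in

NRCS table: pasture, fair condition, soil group B → CN(II) = 69
CN(II) = 69; AMC II needs no correction.
Max retention: S = 1000/69 − 10 = 310/69 in (≈ 4.493 in)
Ia = 0.2S: 0.2·4.493 = 0.899 in (exactly 62/69)
P = 0.520 ≤ Ia = 0.899 in: entire storm abstracted, Q = 0.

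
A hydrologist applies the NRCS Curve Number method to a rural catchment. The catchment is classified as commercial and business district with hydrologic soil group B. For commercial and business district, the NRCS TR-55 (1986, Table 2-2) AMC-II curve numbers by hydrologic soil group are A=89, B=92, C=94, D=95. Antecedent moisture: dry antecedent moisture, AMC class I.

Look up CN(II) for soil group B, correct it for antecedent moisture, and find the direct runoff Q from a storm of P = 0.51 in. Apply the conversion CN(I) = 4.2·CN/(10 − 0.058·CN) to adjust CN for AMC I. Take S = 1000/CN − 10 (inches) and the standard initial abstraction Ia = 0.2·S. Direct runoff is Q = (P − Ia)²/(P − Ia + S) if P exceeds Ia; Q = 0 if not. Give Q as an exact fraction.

NRCS table: commercial and business district, soil group B → CN(II) = 92
CN(I) from CN(II)=92: (4.2·92)/(10 − 0.058·92) = 48300/583 ≈ 82.847
Max retention: S = 1000/(48300/583) − 10 = 1000/483 in (≈ 2.070 in)
Ia = 0.2S: 0.2·2.070 = 0.414 in (exactly 200/483)
P − Ia = 0.510 − 0.414 = 4633/48300 ≈ 0.096 in (> 0, runoff occurs)
Runoff Q = (P−Ia)²/(P−Ia+S) = (0.096)²/(0.096+2.070) = 21464689/5053773900 ≈ 0.004 in

Q = 21464689/5053773900 in ≈ 0.004 in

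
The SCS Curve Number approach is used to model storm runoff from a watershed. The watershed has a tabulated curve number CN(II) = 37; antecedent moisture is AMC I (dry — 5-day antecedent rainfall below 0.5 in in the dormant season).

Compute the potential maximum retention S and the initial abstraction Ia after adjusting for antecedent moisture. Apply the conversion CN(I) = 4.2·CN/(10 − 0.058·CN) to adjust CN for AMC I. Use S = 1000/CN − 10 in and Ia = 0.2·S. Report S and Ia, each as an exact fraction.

S = 1500/37 in ≈ 40.541 in; Ia = 300/37 in ≈ 8.108 in

Dry (AMC I): CN(I) = 4.2·37/(10 − 0.058·37) = (777/5)/(3927/500) = 3700/187 ≈ 19.786
Retention S: 1000/CN − 10 with CN=19.786 → S = 1500/37 ≈ 40.541 in
Ia = 0.2S: 0.2·40.541 = 8.108 in (exactly 300/37)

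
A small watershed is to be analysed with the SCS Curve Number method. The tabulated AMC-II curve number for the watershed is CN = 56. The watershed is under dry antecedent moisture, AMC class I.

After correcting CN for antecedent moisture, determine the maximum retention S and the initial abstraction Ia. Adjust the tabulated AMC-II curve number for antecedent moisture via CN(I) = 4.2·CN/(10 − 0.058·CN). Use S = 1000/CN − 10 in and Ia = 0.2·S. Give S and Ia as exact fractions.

S = 2750/147 in ≈ 18.707 in; Ia = 550/147 in ≈ 3.741 in

CN(I) from CN(II)=56: (4.2·56)/(10 − 0.058·56) = 7350/211 ≈ 34.834
Retention S: 1000/CN − 10 with CN=34.834 → S = 2750/147 ≈ 18.707 in
Ia = 0.2·(2750/147) = 550/147 in ≈ 3.741 in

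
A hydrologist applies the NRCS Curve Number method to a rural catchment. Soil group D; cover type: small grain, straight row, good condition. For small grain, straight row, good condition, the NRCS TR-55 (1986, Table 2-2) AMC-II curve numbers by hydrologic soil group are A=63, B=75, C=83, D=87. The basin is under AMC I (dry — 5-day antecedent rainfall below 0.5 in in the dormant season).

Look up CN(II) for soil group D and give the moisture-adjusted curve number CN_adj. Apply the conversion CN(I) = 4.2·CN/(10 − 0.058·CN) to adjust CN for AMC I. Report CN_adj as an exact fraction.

NRCS table: small grain, straight row, good condition, soil group D → CN(II) = 87
CN(I) from CN(II)=87: (4.2·87)/(10 − 0.058·87) = 182700/2477 ≈ 73.759

CN_adj = 182700/2477 ≈ 73.759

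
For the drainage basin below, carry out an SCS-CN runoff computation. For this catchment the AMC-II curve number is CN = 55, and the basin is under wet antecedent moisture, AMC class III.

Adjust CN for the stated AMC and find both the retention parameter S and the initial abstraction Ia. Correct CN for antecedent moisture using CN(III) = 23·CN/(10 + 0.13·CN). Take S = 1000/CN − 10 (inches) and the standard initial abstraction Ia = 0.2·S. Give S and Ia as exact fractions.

S = 900/253 in ≈ 3.557 in; Ia = 180/253 in ≈ 0.711 in

CN(III) from CN(II)=55: (23·55)/(10 + 0.13·55) = 25300/343 ≈ 73.761
S = 1000/(25300/343) − 10 = 900/253 in ≈ 3.557 in
Ia = 0.2S: 0.2·3.557 = 0.711 in (exactly 180/253)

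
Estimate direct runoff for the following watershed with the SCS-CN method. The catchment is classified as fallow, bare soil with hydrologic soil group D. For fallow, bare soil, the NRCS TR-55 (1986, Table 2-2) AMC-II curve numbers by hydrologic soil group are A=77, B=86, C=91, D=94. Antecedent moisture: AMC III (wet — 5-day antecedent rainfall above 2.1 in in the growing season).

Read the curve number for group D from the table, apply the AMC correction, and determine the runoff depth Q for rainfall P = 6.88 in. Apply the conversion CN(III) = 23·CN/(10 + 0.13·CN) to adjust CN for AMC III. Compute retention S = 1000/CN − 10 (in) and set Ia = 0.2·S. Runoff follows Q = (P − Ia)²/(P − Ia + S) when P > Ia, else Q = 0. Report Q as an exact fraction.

Q = 8503790656/1296740575 in ≈ 6.558 in

NRCS table: fallow, bare soil, soil group D → CN(II) = 94
CN(III) from CN(II)=94: (23·94)/(10 + 0.13·94) = 108100/1111 ≈ 97.300
Retention S: 1000/CN − 10 with CN=97.300 → S = 300/1081 ≈ 0.278 in
Initial abstraction Ia = S/5 = (300/1081)/5 = 60/1081 ≈ 0.056 in
Excess rainfall: 6.880 − 0.056 = 6.824 in; P > Ia so Q > 0
Runoff Q = (P−Ia)²/(P−Ia+S) = (6.824)²/(6.824+0.278) = 8503790656/1296740575 ≈ 6.558 in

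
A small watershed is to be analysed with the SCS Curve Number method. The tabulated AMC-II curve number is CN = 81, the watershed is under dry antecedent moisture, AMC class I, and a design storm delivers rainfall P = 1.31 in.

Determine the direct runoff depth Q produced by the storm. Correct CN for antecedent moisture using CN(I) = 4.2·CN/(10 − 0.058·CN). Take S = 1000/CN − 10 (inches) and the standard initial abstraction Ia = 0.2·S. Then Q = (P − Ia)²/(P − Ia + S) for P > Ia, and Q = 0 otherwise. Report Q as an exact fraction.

Q = 1077874561/167179553100 in ≈ 0.006 in

CN(I) from CN(II)=81: (4.2·81)/(10 − 0.058·81) = 170100/2651 ≈ 64.164
S = 1000/(170100/2651) − 10 = 9500/1701 in ≈ 5.585 in
Ia = 0.2S: 0.2·5.585 = 1.117 in (exactly 1900/1701)
Excess rainfall: 1.310 − 1.117 = 0.193 in; P > Ia so Q > 0
Q: (32831/170100)² ÷ (982831/170100) = 1077874561/167179553100 in (≈ 0.006 in)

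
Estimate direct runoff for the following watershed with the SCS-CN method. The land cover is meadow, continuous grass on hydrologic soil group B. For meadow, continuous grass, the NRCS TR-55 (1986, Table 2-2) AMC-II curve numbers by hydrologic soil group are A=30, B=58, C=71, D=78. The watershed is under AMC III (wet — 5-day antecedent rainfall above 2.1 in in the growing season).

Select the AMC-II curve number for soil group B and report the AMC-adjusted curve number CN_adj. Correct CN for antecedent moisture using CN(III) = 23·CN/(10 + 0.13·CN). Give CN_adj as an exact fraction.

CN_adj = 66700/877 ≈ 76.055

NRCS table: meadow, continuous grass, soil group B → CN(II) = 58
Wet (AMC III): CN(III) = 23·58/(10 + 0.13·58) = 1334/(877/50) = 66700/877 ≈ 76.055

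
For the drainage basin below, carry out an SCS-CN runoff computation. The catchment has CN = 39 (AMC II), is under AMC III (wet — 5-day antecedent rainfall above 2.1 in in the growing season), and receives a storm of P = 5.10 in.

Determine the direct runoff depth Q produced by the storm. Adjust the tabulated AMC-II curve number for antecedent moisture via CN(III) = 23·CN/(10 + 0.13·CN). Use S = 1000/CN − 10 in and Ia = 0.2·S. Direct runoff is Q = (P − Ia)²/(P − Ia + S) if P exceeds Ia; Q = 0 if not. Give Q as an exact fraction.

Q = 1125401209/848086590 in ≈ 1.327 in

Wet (AMC III): CN(III) = 23·39/(10 + 0.13·39) = 897/(1507/100) = 89700/1507 ≈ 59.522
Max retention: S = 1000/(89700/1507) − 10 = 6100/897 in (≈ 6.800 in)
Ia = 0.2S: 0.2·6.800 = 1.360 in (exactly 1220/897)
Since P=5.100 > Ia=1.360: effective rainfall P−Ia = 33547/8970 in
Q = (33547/8970)²/((33547/8970) + 6100/897) = (1125401209/80460900)/(94547/8970) = 1125401209/848086590 in ≈ 1.327 in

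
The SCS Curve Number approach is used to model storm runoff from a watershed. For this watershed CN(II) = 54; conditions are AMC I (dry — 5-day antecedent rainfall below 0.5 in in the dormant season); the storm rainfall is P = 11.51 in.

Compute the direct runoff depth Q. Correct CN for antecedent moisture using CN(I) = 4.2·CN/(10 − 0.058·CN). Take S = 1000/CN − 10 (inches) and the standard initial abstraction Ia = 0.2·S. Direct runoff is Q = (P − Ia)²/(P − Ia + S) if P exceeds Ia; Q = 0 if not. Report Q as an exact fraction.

Q = 178605128689/89167383900 in ≈ 2.003 in

CN(I) from CN(II)=54: (4.2·54)/(10 − 0.058·54) = 56700/1717 ≈ 33.023
Max retention: S = 1000/(56700/1717) − 10 = 11500/567 in (≈ 20.282 in)
Ia = 0.2S: 0.2·20.282 = 4.056 in (exactly 2300/567)
P − Ia = 11.510 − 4.056 = 422617/56700 ≈ 7.454 in (> 0, runoff occurs)
Q: (422617/56700)² ÷ (1572617/56700) = 178605128689/89167383900 in (≈ 2.003 in)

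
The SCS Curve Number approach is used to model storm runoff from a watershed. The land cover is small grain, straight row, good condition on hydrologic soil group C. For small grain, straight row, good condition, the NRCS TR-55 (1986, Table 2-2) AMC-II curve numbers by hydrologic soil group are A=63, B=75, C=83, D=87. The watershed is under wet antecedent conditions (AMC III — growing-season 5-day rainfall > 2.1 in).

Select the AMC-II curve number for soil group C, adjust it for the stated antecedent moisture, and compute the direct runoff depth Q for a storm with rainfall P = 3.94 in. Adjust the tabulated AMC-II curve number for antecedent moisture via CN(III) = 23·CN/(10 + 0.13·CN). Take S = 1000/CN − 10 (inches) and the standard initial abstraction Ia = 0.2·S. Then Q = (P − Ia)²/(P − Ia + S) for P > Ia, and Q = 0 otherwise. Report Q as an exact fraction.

NRCS table: small grain, straight row, good condition, soil group C → CN(II) = 83
Adjust CN=83 to AMC III: 23·83/(10 + 0.13·83) → 1909 ÷ (2079/100) = 190900/2079 ≈ 91.823
S = 1000/(190900/2079) − 10 = 1700/1909 in ≈ 0.891 in
Initial abstraction Ia = S/5 = (1700/1909)/5 = 340/1909 ≈ 0.178 in
Since P=3.940 > Ia=0.178: effective rainfall P−Ia = 359073/95450 in
Q = (359073/95450)²/((359073/95450) + 1700/1909) = (128933419329/9110702500)/(444073/95450) = 128933419329/42386767850 in ≈ 3.042 in

Q = 128933419329/42386767850 in ≈ 3.042 in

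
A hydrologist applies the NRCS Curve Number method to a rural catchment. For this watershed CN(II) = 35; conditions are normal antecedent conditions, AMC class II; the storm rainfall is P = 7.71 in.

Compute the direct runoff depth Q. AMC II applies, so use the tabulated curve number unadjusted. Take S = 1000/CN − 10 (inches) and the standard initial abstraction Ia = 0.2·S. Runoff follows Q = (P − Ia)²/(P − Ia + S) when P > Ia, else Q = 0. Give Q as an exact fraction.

Average conditions: CN = 35 (no AMC adjustment).
Max retention: S = 1000/35 − 10 = 130/7 in (≈ 18.571 in)
Ia = 0.2·(130/7) = 26/7 in ≈ 3.714 in
Since P=7.710 > Ia=3.714: effective rainfall P−Ia = 2797/700 in
Runoff Q = (P−Ia)²/(P−Ia+S) = (3.996)²/(3.996+18.571) = 7823209/11057900 ≈ 0.707 in

Q = 7823209/11057900 in ≈ 0.707 in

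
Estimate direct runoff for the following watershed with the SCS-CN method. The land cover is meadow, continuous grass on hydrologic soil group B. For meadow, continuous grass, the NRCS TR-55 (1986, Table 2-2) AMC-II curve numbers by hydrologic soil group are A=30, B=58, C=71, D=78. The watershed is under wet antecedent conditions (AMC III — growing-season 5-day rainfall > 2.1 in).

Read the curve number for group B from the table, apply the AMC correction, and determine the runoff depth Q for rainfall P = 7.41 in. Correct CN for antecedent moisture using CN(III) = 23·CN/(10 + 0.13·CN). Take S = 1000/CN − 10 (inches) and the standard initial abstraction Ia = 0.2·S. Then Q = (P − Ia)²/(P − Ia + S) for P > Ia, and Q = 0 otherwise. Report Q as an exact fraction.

Q = 22725261001/4907986100 in ≈ 4.630 in

NRCS table: meadow, continuous grass, soil group B → CN(II) = 58
CN(III) from CN(II)=58: (23·58)/(10 + 0.13·58) = 66700/877 ≈ 76.055
S = 1000/(66700/877) − 10 = 2100/667 in ≈ 3.148 in
Initial abstraction Ia = S/5 = (2100/667)/5 = 420/667 ≈ 0.630 in
Since P=7.410 > Ia=0.630: effective rainfall P−Ia = 452247/66700 in
Q: (452247/66700)² ÷ (662247/66700) = 22725261001/4907986100 in (≈ 4.630 in)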